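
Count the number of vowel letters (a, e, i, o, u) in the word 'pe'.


Scanning each character of 'pe':
  Position 1: 'p' -> consonant (running count: 0)
  Position 2: 'e' -> vowel (running count: 1)
Total vowels: 1

1


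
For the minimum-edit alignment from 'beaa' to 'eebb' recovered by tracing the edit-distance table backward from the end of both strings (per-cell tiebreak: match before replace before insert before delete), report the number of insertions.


Edit distance = 3. Backtracking from cell (4, 4) with preference match > replace > insert > delete,
then listing the resulting alignment 'beaa' -> 'eebb' left to right:
  Step 1: replace b->e
  Step 2: keep 'e'
  Step 3: replace a->b
  Step 4: replace a->b
Total insertions: 0

0


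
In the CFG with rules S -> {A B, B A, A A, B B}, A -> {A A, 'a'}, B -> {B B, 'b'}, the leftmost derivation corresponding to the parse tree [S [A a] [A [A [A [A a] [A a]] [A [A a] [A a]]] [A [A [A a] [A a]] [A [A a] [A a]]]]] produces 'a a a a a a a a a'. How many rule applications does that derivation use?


Every bracketed nonterminal node [X ...] in the tree is produced by exactly one rule application.
Reading the tree off as a leftmost derivation:
  Step 1: S  =>  A A   (applied S -> A A)
  Step 2: A A  =>  a A   (applied A -> a)
  Step 3: a A  =>  a A A   (applied A -> A A)
  Step 4: a A A  =>  a A A A   (applied A -> A A)
  Step 5: a A A A  =>  a A A A A   (applied A -> A A)
  Step 6: a A A A A  =>  a a A A A   (applied A -> a)
  Step 7: a a A A A  =>  a a a A A   (applied A -> a)
  Step 8: a a a A A  =>  a a a A A A   (applied A -> A A)
  Step 9: a a a A A A  =>  a a a a A A   (applied A -> a)
  Step 10: a a a a A A  =>  a a a a a A   (applied A -> a)
  Step 11: a a a a a A  =>  a a a a a A A   (applied A -> A A)
  Step 12: a a a a a A A  =>  a a a a a A A A   (applied A -> A A)
  Step 13: a a a a a A A A  =>  a a a a a a A A   (applied A -> a)
  Step 14: a a a a a a A A  =>  a a a a a a a A   (applied A -> a)
  Step 15: a a a a a a a A  =>  a a a a a a a A A   (applied A -> A A)
  Step 16: a a a a a a a A A  =>  a a a a a a a a A   (applied A -> a)
  Step 17: a a a a a a a a A  =>  a a a a a a a a a   (applied A -> a)
Final yield: a a a a a a a a a
Total rewrite steps: 17

17


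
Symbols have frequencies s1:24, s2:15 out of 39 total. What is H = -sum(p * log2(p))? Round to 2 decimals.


Computing entropy H = -sum(p_i * log2(p_i)):
  s1: p = 24/39 = 0.6154, -p*log2(p) = 0.4310
  s2: p = 15/39 = 0.3846, -p*log2(p) = 0.5302
H = sum of terms = 0.9612
Rounded to 2 decimals: 0.96

0.96


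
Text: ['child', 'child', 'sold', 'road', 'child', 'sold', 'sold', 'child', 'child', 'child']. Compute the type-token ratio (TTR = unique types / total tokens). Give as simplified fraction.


Tokens: 10
Unique types: ('child', 'road', 'sold') = 3
TTR = 3/10
Already in lowest terms.

3/10


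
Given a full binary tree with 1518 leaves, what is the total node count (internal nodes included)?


Leaf nodes (terminals): 1518
Internal nodes = n - 1 = 1518 - 1 = 1517
Total = leaves + internal = 1518 + 1517 = 3035

3035


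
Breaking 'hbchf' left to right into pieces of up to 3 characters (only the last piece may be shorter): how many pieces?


'hbchf' has 5 characters.
Chunking with max size 3:
  Chunk 1: 'hbc' (positions 0-2)
  Chunk 2: 'hf' (positions 3-4)
Total chunks: ceil(5 / 3) = 2

2


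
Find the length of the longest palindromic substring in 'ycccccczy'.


Scanning 'ycccccczy' for palindromic substrings.
Substring at positions 1-6: 'cccccc'.
Check: reverse('cccccc') = 'cccccc' -> palindrome confirmed.
Neighbouring characters ('y' / 'z') break symmetry, so it cannot extend further.
No longer palindromic substring exists; longest length = 6

6


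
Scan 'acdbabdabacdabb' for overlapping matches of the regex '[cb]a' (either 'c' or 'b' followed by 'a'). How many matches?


Pattern: [cb]a means either 'c' or 'b' followed by 'a'.
Scanning 'acdbabdabacdabb' position-by-position:
  Pos 0: window 'ac' -> no
  Pos 1: window 'cd' -> no
  Pos 2: window 'db' -> no
  Pos 3: window 'ba' -> MATCH
  Pos 4: window 'ab' -> no
  Pos 5: window 'bd' -> no
  Pos 6: window 'da' -> no
  Pos 7: window 'ab' -> no
  Pos 8: window 'ba' -> MATCH
  Pos 9: window 'ac' -> no
  Pos 10: window 'cd' -> no
  Pos 11: window 'da' -> no
  Pos 12: window 'ab' -> no
  Pos 13: window 'bb' -> no
  Pos 14: window 'b' -> no
Total matches: 2

2


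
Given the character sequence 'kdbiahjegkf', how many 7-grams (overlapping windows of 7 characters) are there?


String 'kdbiahjegkf' has length L = 11.
Number of overlapping n-grams = L - n + 1
Substituting: 11 - 7 + 1 = 5

5


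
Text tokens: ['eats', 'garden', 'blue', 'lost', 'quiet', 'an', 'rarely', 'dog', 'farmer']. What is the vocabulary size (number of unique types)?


Listing all tokens and tracking unique types:
  Token 1: 'eats' -> NEW (unique so far: 1)
  Token 2: 'garden' -> NEW (unique so far: 2)
  Token 3: 'blue' -> NEW (unique so far: 3)
  Token 4: 'lost' -> NEW (unique so far: 4)
  Token 5: 'quiet' -> NEW (unique so far: 5)
  Token 6: 'an' -> NEW (unique so far: 6)
  Token 7: 'rarely' -> NEW (unique so far: 7)
  Token 8: 'dog' -> NEW (unique so far: 8)
  Token 9: 'farmer' -> NEW (unique so far: 9)
Unique types: ('an', 'blue', 'dog', 'eats', 'farmer', 'garden', 'lost', 'quiet', 'rarely')
Vocabulary size: 9

9


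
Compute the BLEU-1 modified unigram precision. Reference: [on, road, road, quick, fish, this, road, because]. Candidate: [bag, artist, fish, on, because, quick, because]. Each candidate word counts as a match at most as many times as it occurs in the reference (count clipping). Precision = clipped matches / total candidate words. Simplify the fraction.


Reference word counts: {'because': 1, 'fish': 1, 'on': 1, 'quick': 1, 'road': 3, 'this': 1}
Checking each candidate word (with clipping):
  'bag' -> not in reference -> no match (matches: 0)
  'artist' -> not in reference -> no match (matches: 0)
  'fish' -> in reference (ref count 1, used 1/1) -> match (matches: 1)
  'on' -> in reference (ref count 1, used 1/1) -> match (matches: 2)
  'because' -> in reference (ref count 1, used 1/1) -> match (matches: 3)
  'quick' -> in reference (ref count 1, used 1/1) -> match (matches: 4)
  'because' -> ref count 1 already used up (1/1) -> clipped, no match (matches: 4)
Clipped matches: 4, Candidate length: 7
Precision = 4/7

4/7


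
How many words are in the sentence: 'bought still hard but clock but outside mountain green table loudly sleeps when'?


Counting words by splitting on spaces:
  Word 1: 'bought'
  Word 2: 'still'
  Word 3: 'hard'
  Word 4: 'but'
  Word 5: 'clock'
  Word 6: 'but'
  Word 7: 'outside'
  Word 8: 'mountain'
  Word 9: 'green'
  Word 10: 'table'
  Word 11: 'loudly'
  Word 12: 'sleeps'
  Word 13: 'when'
Total words: 13

13


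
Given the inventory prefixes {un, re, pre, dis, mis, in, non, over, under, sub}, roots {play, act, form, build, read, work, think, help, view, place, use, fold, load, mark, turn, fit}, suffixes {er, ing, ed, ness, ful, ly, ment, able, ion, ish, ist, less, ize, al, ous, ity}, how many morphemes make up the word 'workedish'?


Segmenting 'workedish' against the inventory:
  'work' -> root (morpheme 1)
  'ed' -> suffix (morpheme 2)
  'ish' -> suffix (morpheme 3)
Total morphemes: 3

3


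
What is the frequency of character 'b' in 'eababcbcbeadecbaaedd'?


Scanning 'eababcbcbeadecbaaedd' for 'b':
  Position 2: 'b' -> MATCH (count: 1)
  Position 4: 'b' -> MATCH (count: 2)
  Position 6: 'b' -> MATCH (count: 3)
  Position 8: 'b' -> MATCH (count: 4)
  Position 14: 'b' -> MATCH (count: 5)
Total occurrences of 'b': 5

5


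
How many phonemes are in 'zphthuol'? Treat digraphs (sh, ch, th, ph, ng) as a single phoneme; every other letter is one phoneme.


Parsing 'zphthuol' greedily, digraphs first:
  'z' -> consonant phoneme (phonemes so far: 1)
  'ph' -> digraph (1 consonant phoneme) (phonemes so far: 2)
  'th' -> digraph (1 consonant phoneme) (phonemes so far: 3)
  'u' -> vowel phoneme (phonemes so far: 4)
  'o' -> vowel phoneme (phonemes so far: 5)
  'l' -> consonant phoneme (phonemes so far: 6)
Total phonemes: 6

6


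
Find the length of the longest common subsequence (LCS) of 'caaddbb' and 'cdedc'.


DP table for LCS of 'caaddbb' and 'cdedc':
       c  d  e  d  c
    0  0  0  0  0  0
  c 0  1  1  1  1  1
  a 0  1  1  1  1  1
  a 0  1  1  1  1  1
  d 0  1  2  2  2  2
  d 0  1  2  2  3  3
  b 0  1  2  2  3  3
  b 0  1  2  2  3  3
LCS: 'cdd'
LCS length = 3

3


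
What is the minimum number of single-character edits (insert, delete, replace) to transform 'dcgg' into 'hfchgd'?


Building DP table for s1='dcgg' (len 4) and s2='hfchgd' (len 6):
       h  f  c  h  g  d
    0  1  2  3  4  5  6
  d 1  1  2  3  4  5  5
  c 2  2  2  2  3  4  5
  g 3  3  3  3  3  3  4
  g 4  4  4  4  4  3  4
Edit distance = dp[4][6] = 4

4


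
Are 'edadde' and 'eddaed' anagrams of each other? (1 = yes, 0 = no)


Sort characters of 'edadde': 'adddee'
Sort characters of 'eddaed': 'adddee'
Sorted forms match -> they ARE anagrams
Result: 1

1


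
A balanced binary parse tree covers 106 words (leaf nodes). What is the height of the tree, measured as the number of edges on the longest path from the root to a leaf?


In a balanced binary tree with n leaves the deepest leaf is ceil(log2(n)) edges below the root.
log2(106) = 6.7279
ceil(6.7279) = 7
height (edges) = 7

7


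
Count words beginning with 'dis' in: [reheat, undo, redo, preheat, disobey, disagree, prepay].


Checking each word for prefix 'dis':
  'reheat' -> no (count: 0)
  'undo' -> no (count: 0)
  'redo' -> no (count: 0)
  'preheat' -> no (count: 0)
  'disobey' -> YES, starts with 'dis' (count: 1)
  'disagree' -> YES, starts with 'dis' (count: 2)
  'prepay' -> no (count: 2)
Total with prefix 'dis': 2

2


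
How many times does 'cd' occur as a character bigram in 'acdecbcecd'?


Scanning 'acdecbcecd' for bigram 'cd':
  Position 0: 'ac' -> no
  Position 1: 'cd' -> MATCH
  Position 2: 'de' -> no
  Position 3: 'ec' -> no
  Position 4: 'cb' -> no
  Position 5: 'bc' -> no
  Position 6: 'ce' -> no
  Position 7: 'ec' -> no
  Position 8: 'cd' -> MATCH
Total matches: 2

2


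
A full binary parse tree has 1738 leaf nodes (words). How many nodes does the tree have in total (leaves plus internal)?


Leaf nodes (terminals): 1738
Internal nodes = n - 1 = 1738 - 1 = 1737
Total = leaves + internal = 1738 + 1737 = 3475

3475


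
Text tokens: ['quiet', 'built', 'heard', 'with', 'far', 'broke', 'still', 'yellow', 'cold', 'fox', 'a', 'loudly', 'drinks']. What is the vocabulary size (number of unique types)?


Listing all tokens and tracking unique types:
  Token 1: 'quiet' -> NEW (unique so far: 1)
  Token 2: 'built' -> NEW (unique so far: 2)
  Token 3: 'heard' -> NEW (unique so far: 3)
  Token 4: 'with' -> NEW (unique so far: 4)
  Token 5: 'far' -> NEW (unique so far: 5)
  Token 6: 'broke' -> NEW (unique so far: 6)
  Token 7: 'still' -> NEW (unique so far: 7)
  Token 8: 'yellow' -> NEW (unique so far: 8)
  Token 9: 'cold' -> NEW (unique so far: 9)
  Token 10: 'fox' -> NEW (unique so far: 10)
  Token 11: 'a' -> NEW (unique so far: 11)
  Token 12: 'loudly' -> NEW (unique so far: 12)
  Token 13: 'drinks' -> NEW (unique so far: 13)
Unique types: ('a', 'broke', 'built', 'cold', 'drinks', 'far', 'fox', 'heard', 'loudly', 'quiet', 'still', 'with', 'yellow')
Vocabulary size: 13

13


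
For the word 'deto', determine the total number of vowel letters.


Scanning each character of 'deto':
  Position 1: 'd' -> consonant (running count: 0)
  Position 2: 'e' -> vowel (running count: 1)
  Position 3: 't' -> consonant (running count: 1)
  Position 4: 'o' -> vowel (running count: 2)
Total vowels: 2

2


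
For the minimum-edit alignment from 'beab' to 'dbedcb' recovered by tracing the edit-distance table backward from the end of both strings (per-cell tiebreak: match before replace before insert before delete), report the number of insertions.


Edit distance = 3. Backtracking from cell (4, 6) with preference match > replace > insert > delete,
then listing the resulting alignment 'beab' -> 'dbedcb' left to right:
  Step 1: insert 'd' [insertion #1]
  Step 2: keep 'b'
  Step 3: keep 'e'
  Step 4: insert 'd' [insertion #2]
  Step 5: replace a->c
  Step 6: keep 'b'
Total insertions: 2

2


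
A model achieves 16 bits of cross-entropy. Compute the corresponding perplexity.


Perplexity formula: PP = 2^H
H = 16
PP = 2^16
PP = 2^16 = 65536

65536


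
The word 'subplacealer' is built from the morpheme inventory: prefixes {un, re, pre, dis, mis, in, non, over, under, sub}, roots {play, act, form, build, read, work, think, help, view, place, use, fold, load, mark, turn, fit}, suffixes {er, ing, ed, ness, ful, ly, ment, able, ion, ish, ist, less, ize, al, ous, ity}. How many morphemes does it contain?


Segmenting 'subplacealer' against the inventory:
  'sub' -> prefix (morpheme 1)
  'place' -> root (morpheme 2)
  'al' -> suffix (morpheme 3)
  'er' -> suffix (morpheme 4)
Total morphemes: 4

4


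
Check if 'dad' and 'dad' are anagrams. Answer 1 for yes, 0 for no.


Sort characters of 'dad': 'add'
Sort characters of 'dad': 'add'
Sorted forms match -> they ARE anagrams
Result: 1

1


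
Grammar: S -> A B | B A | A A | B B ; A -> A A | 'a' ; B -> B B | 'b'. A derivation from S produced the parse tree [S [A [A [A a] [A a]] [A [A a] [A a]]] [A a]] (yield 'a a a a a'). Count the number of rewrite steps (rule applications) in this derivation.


Every bracketed nonterminal node [X ...] in the tree is produced by exactly one rule application.
Reading the tree off as a leftmost derivation:
  Step 1: S  =>  A A   (applied S -> A A)
  Step 2: A A  =>  A A A   (applied A -> A A)
  Step 3: A A A  =>  A A A A   (applied A -> A A)
  Step 4: A A A A  =>  a A A A   (applied A -> a)
  Step 5: a A A A  =>  a a A A   (applied A -> a)
  Step 6: a a A A  =>  a a A A A   (applied A -> A A)
  Step 7: a a A A A  =>  a a a A A   (applied A -> a)
  Step 8: a a a A A  =>  a a a a A   (applied A -> a)
  Step 9: a a a a A  =>  a a a a a   (applied A -> a)
Final yield: a a a a a
Total rewrite steps: 9

9


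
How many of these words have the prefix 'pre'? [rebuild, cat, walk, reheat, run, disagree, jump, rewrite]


Checking each word for prefix 'pre':
  'rebuild' -> no (count: 0)
  'cat' -> no (count: 0)
  'walk' -> no (count: 0)
  'reheat' -> no (count: 0)
  'run' -> no (count: 0)
  'disagree' -> no (count: 0)
  'jump' -> no (count: 0)
  'rewrite' -> no (count: 0)
Total with prefix 'pre': 0

0


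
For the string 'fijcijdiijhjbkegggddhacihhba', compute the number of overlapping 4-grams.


String 'fijcijdiijhjbkegggddhacihhba' has length L = 28.
Number of overlapping n-grams = L - n + 1
Substituting: 28 - 4 + 1 = 25

25


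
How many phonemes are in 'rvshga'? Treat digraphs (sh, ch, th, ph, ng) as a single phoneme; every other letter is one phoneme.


Parsing 'rvshga' greedily, digraphs first:
  'r' -> consonant phoneme (phonemes so far: 1)
  'v' -> consonant phoneme (phonemes so far: 2)
  'sh' -> digraph (1 consonant phoneme) (phonemes so far: 3)
  'g' -> consonant phoneme (phonemes so far: 4)
  'a' -> vowel phoneme (phonemes so far: 5)
Total phonemes: 5

5


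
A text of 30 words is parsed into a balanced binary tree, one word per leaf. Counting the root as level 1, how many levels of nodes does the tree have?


In a balanced binary tree with n leaves the deepest leaf is ceil(log2(n)) edges below the root,
so counting node levels inclusive of root and leaves gives ceil(log2(n)) + 1 levels.
log2(30) = 4.9069
ceil(4.9069) = 5
levels = 5 + 1 = 6

6


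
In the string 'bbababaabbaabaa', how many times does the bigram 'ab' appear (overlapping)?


Scanning 'bbababaabbaabaa' for bigram 'ab':
  Position 0: 'bb' -> no
  Position 1: 'ba' -> no
  Position 2: 'ab' -> MATCH
  Position 3: 'ba' -> no
  Position 4: 'ab' -> MATCH
  Position 5: 'ba' -> no
  Position 6: 'aa' -> no
  Position 7: 'ab' -> MATCH
  Position 8: 'bb' -> no
  Position 9: 'ba' -> no
  Position 10: 'aa' -> no
  Position 11: 'ab' -> MATCH
  Position 12: 'ba' -> no
  Position 13: 'aa' -> no
Total matches: 4

4


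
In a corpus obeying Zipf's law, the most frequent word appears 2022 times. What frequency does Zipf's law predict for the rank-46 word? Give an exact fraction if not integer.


Zipf's law: freq(rank) = f1 / rank
f1 = 2022, rank = 46
freq = 2022 / 46
GCD(2022, 46) = 2
Simplified: 1011/23

1011/23


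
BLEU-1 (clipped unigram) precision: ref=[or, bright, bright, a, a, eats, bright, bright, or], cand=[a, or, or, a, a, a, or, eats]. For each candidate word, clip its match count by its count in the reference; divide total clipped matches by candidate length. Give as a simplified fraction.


Reference word counts: {'a': 2, 'bright': 4, 'eats': 1, 'or': 2}
Checking each candidate word (with clipping):
  'a' -> in reference (ref count 2, used 1/2) -> match (matches: 1)
  'or' -> in reference (ref count 2, used 1/2) -> match (matches: 2)
  'or' -> in reference (ref count 2, used 2/2) -> match (matches: 3)
  'a' -> in reference (ref count 2, used 2/2) -> match (matches: 4)
  'a' -> ref count 2 already used up (2/2) -> clipped, no match (matches: 4)
  'a' -> ref count 2 already used up (2/2) -> clipped, no match (matches: 4)
  'or' -> ref count 2 already used up (2/2) -> clipped, no match (matches: 4)
  'eats' -> in reference (ref count 1, used 1/1) -> match (matches: 5)
Clipped matches: 5, Candidate length: 8
Precision = 5/8

5/8


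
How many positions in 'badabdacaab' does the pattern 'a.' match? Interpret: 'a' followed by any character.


Pattern: a. means 'a' followed by any character.
Scanning 'badabdacaab' position-by-position:
  Pos 0: window 'ba' -> no
  Pos 1: window 'ad' -> MATCH
  Pos 2: window 'da' -> no
  Pos 3: window 'ab' -> MATCH
  Pos 4: window 'bd' -> no
  Pos 5: window 'da' -> no
  Pos 6: window 'ac' -> MATCH
  Pos 7: window 'ca' -> no
  Pos 8: window 'aa' -> MATCH
  Pos 9: window 'ab' -> MATCH
  Pos 10: window 'b' -> no
Total matches: 5

5


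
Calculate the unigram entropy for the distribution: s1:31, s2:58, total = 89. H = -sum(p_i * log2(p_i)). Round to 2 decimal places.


Computing entropy H = -sum(p_i * log2(p_i)):
  s1: p = 31/89 = 0.3483, -p*log2(p) = 0.5300
  s2: p = 58/89 = 0.6517, -p*log2(p) = 0.4026
H = sum of terms = 0.9326
Rounded to 2 decimals: 0.93

0.93


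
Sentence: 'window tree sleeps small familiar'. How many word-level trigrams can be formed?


Word trigrams from [5] words:
  Trigram 1: (window tree sleeps)
  Trigram 2: (tree sleeps small)
  Trigram 3: (sleeps small familiar)
Total word trigrams: 5 - 2 = 3

3


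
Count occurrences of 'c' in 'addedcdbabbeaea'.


Scanning 'addedcdbabbeaea' for 'c':
  Position 5: 'c' -> MATCH (count: 1)
Total occurrences of 'c': 1

1


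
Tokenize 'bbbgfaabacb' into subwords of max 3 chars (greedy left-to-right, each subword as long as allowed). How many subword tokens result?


'bbbgfaabacb' has 11 characters.
Chunking with max size 3:
  Chunk 1: 'bbb' (positions 0-2)
  Chunk 2: 'gfa' (positions 3-5)
  Chunk 3: 'aba' (positions 6-8)
  Chunk 4: 'cb' (positions 9-10)
Total chunks: ceil(11 / 3) = 4

4


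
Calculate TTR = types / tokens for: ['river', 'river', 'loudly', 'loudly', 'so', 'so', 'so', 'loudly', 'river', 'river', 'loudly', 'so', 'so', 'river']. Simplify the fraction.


Tokens: 14
Unique types: ('loudly', 'river', 'so') = 3
TTR = 3/14
Already in lowest terms.

3/14


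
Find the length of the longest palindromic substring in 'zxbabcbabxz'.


Scanning 'zxbabcbabxz' for palindromic substrings.
Substring at positions 0-10: 'zxbabcbabxz'.
Check: reverse('zxbabcbabxz') = 'zxbabcbabxz' -> palindrome confirmed.
No longer palindromic substring exists; longest length = 11

11


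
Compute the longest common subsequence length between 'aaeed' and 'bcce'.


DP table for LCS of 'aaeed' and 'bcce':
       b  c  c  e
    0  0  0  0  0
  a 0  0  0  0  0
  a 0  0  0  0  0
  e 0  0  0  0  1
  e 0  0  0  0  1
  d 0  0  0  0  1
LCS: 'e'
LCS length = 1

1


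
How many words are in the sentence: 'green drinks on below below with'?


Counting words by splitting on spaces:
  Word 1: 'green'
  Word 2: 'drinks'
  Word 3: 'on'
  Word 4: 'below'
  Word 5: 'below'
  Word 6: 'with'
Total words: 6

6


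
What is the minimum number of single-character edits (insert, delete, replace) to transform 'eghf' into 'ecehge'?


Building DP table for s1='eghf' (len 4) and s2='ecehge' (len 6):
       e  c  e  h  g  e
    0  1  2  3  4  5  6
  e 1  0  1  2  3  4  5
  g 2  1  1  2  3  3  4
  h 3  2  2  2  2  3  4
  f 4  3  3  3  3  3  4
Edit distance = dp[4][6] = 4

4


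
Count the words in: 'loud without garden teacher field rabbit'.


Counting words by splitting on spaces:
  Word 1: 'loud'
  Word 2: 'without'
  Word 3: 'garden'
  Word 4: 'teacher'
  Word 5: 'field'
  Word 6: 'rabbit'
Total words: 6

6


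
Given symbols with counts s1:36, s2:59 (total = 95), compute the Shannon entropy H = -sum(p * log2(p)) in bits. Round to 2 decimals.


Computing entropy H = -sum(p_i * log2(p_i)):
  s1: p = 36/95 = 0.3789, -p*log2(p) = 0.5305
  s2: p = 59/95 = 0.6211, -p*log2(p) = 0.4268
H = sum of terms = 0.9573
Rounded to 2 decimals: 0.96

0.96


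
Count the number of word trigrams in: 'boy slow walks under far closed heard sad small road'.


Word trigrams from [10] words:
  Trigram 1: (boy slow walks)
  Trigram 2: (slow walks under)
  Trigram 3: (walks under far)
  Trigram 4: (under far closed)
  Trigram 5: (far closed heard)
  Trigram 6: (closed heard sad)
  Trigram 7: (heard sad small)
  Trigram 8: (sad small road)
Total word trigrams: 10 - 2 = 8

8


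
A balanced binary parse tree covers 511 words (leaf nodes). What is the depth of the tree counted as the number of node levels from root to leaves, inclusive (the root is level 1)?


In a balanced binary tree with n leaves the deepest leaf is ceil(log2(n)) edges below the root,
so counting node levels inclusive of root and leaves gives ceil(log2(n)) + 1 levels.
log2(511) = 8.9972
ceil(8.9972) = 9
levels = 9 + 1 = 10

10


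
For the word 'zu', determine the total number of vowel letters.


Scanning each character of 'zu':
  Position 1: 'z' -> consonant (running count: 0)
  Position 2: 'u' -> vowel (running count: 1)
Total vowels: 1

1


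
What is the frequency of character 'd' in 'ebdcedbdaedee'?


Scanning 'ebdcedbdaedee' for 'd':
  Position 2: 'd' -> MATCH (count: 1)
  Position 5: 'd' -> MATCH (count: 2)
  Position 7: 'd' -> MATCH (count: 3)
  Position 10: 'd' -> MATCH (count: 4)
Total occurrences of 'd': 4

4


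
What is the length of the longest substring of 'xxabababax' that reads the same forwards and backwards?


Scanning 'xxabababax' for palindromic substrings.
Substring at positions 1-9: 'xabababax'.
Check: reverse('xabababax') = 'xabababax' -> palindrome confirmed.
Neighbouring characters ('x' / '-') break symmetry, so it cannot extend further.
No longer palindromic substring exists; longest length = 9

9


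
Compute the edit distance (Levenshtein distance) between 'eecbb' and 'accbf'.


Building DP table for s1='eecbb' (len 5) and s2='accbf' (len 5):
       a  c  c  b  f
    0  1  2  3  4  5
  e 1  1  2  3  4  5
  e 2  2  2  3  4  5
  c 3  3  2  2  3  4
  b 4  4  3  3  2  3
  b 5  5  4  4  3  3
Edit distance = dp[5][5] = 3

3


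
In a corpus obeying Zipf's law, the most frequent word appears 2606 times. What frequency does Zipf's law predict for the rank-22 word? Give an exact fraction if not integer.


Zipf's law: freq(rank) = f1 / rank
f1 = 2606, rank = 22
freq = 2606 / 22
GCD(2606, 22) = 2
Simplified: 1303/11

1303/11


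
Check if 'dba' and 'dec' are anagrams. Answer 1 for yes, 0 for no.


Sort characters of 'dba': 'abd'
Sort characters of 'dec': 'cde'
Sorted forms differ -> they are NOT anagrams
Result: 0

0


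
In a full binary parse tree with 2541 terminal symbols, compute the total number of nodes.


Leaf nodes (terminals): 2541
Internal nodes = n - 1 = 2541 - 1 = 2540
Total = leaves + internal = 2541 + 2540 = 5081

5081


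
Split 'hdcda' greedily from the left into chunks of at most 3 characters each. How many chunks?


'hdcda' has 5 characters.
Chunking with max size 3:
  Chunk 1: 'hdc' (positions 0-2)
  Chunk 2: 'da' (positions 3-4)
Total chunks: ceil(5 / 3) = 2

2


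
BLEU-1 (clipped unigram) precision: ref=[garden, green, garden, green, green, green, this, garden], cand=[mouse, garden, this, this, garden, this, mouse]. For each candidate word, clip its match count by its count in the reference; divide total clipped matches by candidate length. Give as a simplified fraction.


Reference word counts: {'garden': 3, 'green': 4, 'this': 1}
Checking each candidate word (with clipping):
  'mouse' -> not in reference -> no match (matches: 0)
  'garden' -> in reference (ref count 3, used 1/3) -> match (matches: 1)
  'this' -> in reference (ref count 1, used 1/1) -> match (matches: 2)
  'this' -> ref count 1 already used up (1/1) -> clipped, no match (matches: 2)
  'garden' -> in reference (ref count 3, used 2/3) -> match (matches: 3)
  'this' -> ref count 1 already used up (1/1) -> clipped, no match (matches: 3)
  'mouse' -> not in reference -> no match (matches: 3)
Clipped matches: 3, Candidate length: 7
Precision = 3/7

3/7


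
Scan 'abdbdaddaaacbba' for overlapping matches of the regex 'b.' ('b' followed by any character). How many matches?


Pattern: b. means 'b' followed by any character.
Scanning 'abdbdaddaaacbba' position-by-position:
  Pos 0: window 'ab' -> no
  Pos 1: window 'bd' -> MATCH
  Pos 2: window 'db' -> no
  Pos 3: window 'bd' -> MATCH
  Pos 4: window 'da' -> no
  Pos 5: window 'ad' -> no
  Pos 6: window 'dd' -> no
  Pos 7: window 'da' -> no
  Pos 8: window 'aa' -> no
  Pos 9: window 'aa' -> no
  Pos 10: window 'ac' -> no
  Pos 11: window 'cb' -> no
  Pos 12: window 'bb' -> MATCH
  Pos 13: window 'ba' -> MATCH
  Pos 14: window 'a' -> no
Total matches: 4

4


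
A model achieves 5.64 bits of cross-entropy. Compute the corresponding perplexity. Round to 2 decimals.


Perplexity formula: PP = 2^H
H = 5.64
PP = 2^5.64
Decompose: 2^5.64 = 2^5 * 2^0.64
2^5 = 32, 2^0.64 ~ 1.5583292
PP ~ 32 * 1.5583292 = 49.8665344
Rounded to 2 decimals: 49.87

49.87


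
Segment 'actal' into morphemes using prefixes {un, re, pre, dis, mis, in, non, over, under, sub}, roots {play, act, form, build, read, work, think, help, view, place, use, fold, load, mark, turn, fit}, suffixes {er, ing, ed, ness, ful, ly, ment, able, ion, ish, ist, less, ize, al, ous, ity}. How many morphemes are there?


Segmenting 'actal' against the inventory:
  'act' -> root (morpheme 1)
  'al' -> suffix (morpheme 2)
Total morphemes: 2

2


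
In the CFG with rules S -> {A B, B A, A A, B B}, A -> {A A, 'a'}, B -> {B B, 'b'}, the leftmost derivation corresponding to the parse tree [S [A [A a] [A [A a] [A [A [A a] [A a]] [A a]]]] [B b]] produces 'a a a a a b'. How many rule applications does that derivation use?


Every bracketed nonterminal node [X ...] in the tree is produced by exactly one rule application.
Reading the tree off as a leftmost derivation:
  Step 1: S  =>  A B   (applied S -> A B)
  Step 2: A B  =>  A A B   (applied A -> A A)
  Step 3: A A B  =>  a A B   (applied A -> a)
  Step 4: a A B  =>  a A A B   (applied A -> A A)
  Step 5: a A A B  =>  a a A B   (applied A -> a)
  Step 6: a a A B  =>  a a A A B   (applied A -> A A)
  Step 7: a a A A B  =>  a a A A A B   (applied A -> A A)
  Step 8: a a A A A B  =>  a a a A A B   (applied A -> a)
  Step 9: a a a A A B  =>  a a a a A B   (applied A -> a)
  Step 10: a a a a A B  =>  a a a a a B   (applied A -> a)
  Step 11: a a a a a B  =>  a a a a a b   (applied B -> b)
Final yield: a a a a a b
Total rewrite steps: 11

11


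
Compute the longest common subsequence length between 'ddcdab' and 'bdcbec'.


DP table for LCS of 'ddcdab' and 'bdcbec':
       b  d  c  b  e  c
    0  0  0  0  0  0  0
  d 0  0  1  1  1  1  1
  d 0  0  1  1  1  1  1
  c 0  0  1  2  2  2  2
  d 0  0  1  2  2  2  2
  a 0  0  1  2  2  2  2
  b 0  1  1  2  3  3  3
LCS: 'dcb'
LCS length = 3

3


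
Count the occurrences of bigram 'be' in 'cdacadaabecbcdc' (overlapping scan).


Scanning 'cdacadaabecbcdc' for bigram 'be':
  Position 0: 'cd' -> no
  Position 1: 'da' -> no
  Position 2: 'ac' -> no
  Position 3: 'ca' -> no
  Position 4: 'ad' -> no
  Position 5: 'da' -> no
  Position 6: 'aa' -> no
  Position 7: 'ab' -> no
  Position 8: 'be' -> MATCH
  Position 9: 'ec' -> no
  Position 10: 'cb' -> no
  Position 11: 'bc' -> no
  Position 12: 'cd' -> no
  Position 13: 'dc' -> no
Total matches: 1

1


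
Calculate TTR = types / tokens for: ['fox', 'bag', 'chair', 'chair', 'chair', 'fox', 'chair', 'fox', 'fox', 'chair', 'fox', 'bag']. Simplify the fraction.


Tokens: 12
Unique types: ('bag', 'chair', 'fox') = 3
TTR = 3/12
Simplify: divide both by 3 -> 1/4
TTR = 1/4

1/4


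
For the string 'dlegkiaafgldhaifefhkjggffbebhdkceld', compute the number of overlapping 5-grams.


String 'dlegkiaafgldhaifefhkjggffbebhdkceld' has length L = 35.
Number of overlapping n-grams = L - n + 1
Substituting: 35 - 5 + 1 = 31

31


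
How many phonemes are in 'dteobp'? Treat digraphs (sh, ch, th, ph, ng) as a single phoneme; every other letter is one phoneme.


Parsing 'dteobp' greedily, digraphs first:
  'd' -> consonant phoneme (phonemes so far: 1)
  't' -> consonant phoneme (phonemes so far: 2)
  'e' -> vowel phoneme (phonemes so far: 3)
  'o' -> vowel phoneme (phonemes so far: 4)
  'b' -> consonant phoneme (phonemes so far: 5)
  'p' -> consonant phoneme (phonemes so far: 6)
Total phonemes: 6

6


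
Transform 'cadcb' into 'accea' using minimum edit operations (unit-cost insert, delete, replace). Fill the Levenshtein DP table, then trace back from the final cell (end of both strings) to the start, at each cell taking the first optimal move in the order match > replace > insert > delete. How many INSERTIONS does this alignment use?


Edit distance = 4. Backtracking from cell (5, 5) with preference match > replace > insert > delete,
then listing the resulting alignment 'cadcb' -> 'accea' left to right:
  Step 1: delete 'c'
  Step 2: keep 'a'
  Step 3: replace d->c
  Step 4: keep 'c'
  Step 5: insert 'e' [insertion #1]
  Step 6: replace b->a
Total insertions: 1

1


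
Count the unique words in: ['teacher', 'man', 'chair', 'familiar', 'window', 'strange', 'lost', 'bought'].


Listing all tokens and tracking unique types:
  Token 1: 'teacher' -> NEW (unique so far: 1)
  Token 2: 'man' -> NEW (unique so far: 2)
  Token 3: 'chair' -> NEW (unique so far: 3)
  Token 4: 'familiar' -> NEW (unique so far: 4)
  Token 5: 'window' -> NEW (unique so far: 5)
  Token 6: 'strange' -> NEW (unique so far: 6)
  Token 7: 'lost' -> NEW (unique so far: 7)
  Token 8: 'bought' -> NEW (unique so far: 8)
Unique types: ('bought', 'chair', 'familiar', 'lost', 'man', 'strange', 'teacher', 'window')
Vocabulary size: 8

8


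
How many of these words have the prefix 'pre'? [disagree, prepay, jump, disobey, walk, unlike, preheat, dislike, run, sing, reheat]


Checking each word for prefix 'pre':
  'disagree' -> no (count: 0)
  'prepay' -> YES, starts with 'pre' (count: 1)
  'jump' -> no (count: 1)
  'disobey' -> no (count: 1)
  'walk' -> no (count: 1)
  'unlike' -> no (count: 1)
  'preheat' -> YES, starts with 'pre' (count: 2)
  'dislike' -> no (count: 2)
  'run' -> no (count: 2)
  'sing' -> no (count: 2)
  'reheat' -> no (count: 2)
Total with prefix 'pre': 2

2


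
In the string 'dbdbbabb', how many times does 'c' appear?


Scanning 'dbdbbabb' for 'c':
  No matches found.
Total occurrences of 'c': 0

0


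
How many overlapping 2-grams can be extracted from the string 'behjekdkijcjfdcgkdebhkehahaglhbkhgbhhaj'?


String 'behjekdkijcjfdcgkdebhkehahaglhbkhgbhhaj' has length L = 39.
Number of overlapping n-grams = L - n + 1
Substituting: 39 - 2 + 1 = 38

38


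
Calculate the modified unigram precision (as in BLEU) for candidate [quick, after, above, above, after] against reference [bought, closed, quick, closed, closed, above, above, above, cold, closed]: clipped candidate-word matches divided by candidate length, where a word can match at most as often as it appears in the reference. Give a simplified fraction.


Reference word counts: {'above': 3, 'bought': 1, 'closed': 4, 'cold': 1, 'quick': 1}
Checking each candidate word (with clipping):
  'quick' -> in reference (ref count 1, used 1/1) -> match (matches: 1)
  'after' -> not in reference -> no match (matches: 1)
  'above' -> in reference (ref count 3, used 1/3) -> match (matches: 2)
  'above' -> in reference (ref count 3, used 2/3) -> match (matches: 3)
  'after' -> not in reference -> no match (matches: 3)
Clipped matches: 3, Candidate length: 5
Precision = 3/5

3/5


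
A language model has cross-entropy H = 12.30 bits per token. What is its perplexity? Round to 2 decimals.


Perplexity formula: PP = 2^H
H = 12.30
PP = 2^12.30
Decompose: 2^12.30 = 2^12 * 2^0.30
2^12 = 4096, 2^0.30 ~ 1.2311444
PP ~ 4096 * 1.2311444 = 5042.7674624
Rounded to 2 decimals: 5042.77

5042.77


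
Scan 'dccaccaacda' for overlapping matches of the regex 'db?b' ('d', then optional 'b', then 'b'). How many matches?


Pattern: db?b means 'd', then optional 'b', then 'b'.
Scanning 'dccaccaacda' position-by-position:
  Pos 0: window 'dcc' -> no
  Pos 1: window 'cca' -> no
  Pos 2: window 'cac' -> no
  Pos 3: window 'acc' -> no
  Pos 4: window 'cca' -> no
  Pos 5: window 'caa' -> no
  Pos 6: window 'aac' -> no
  Pos 7: window 'acd' -> no
  Pos 8: window 'cda' -> no
  Pos 9: window 'da' -> no
  Pos 10: window 'a' -> no
Total matches: 0

0


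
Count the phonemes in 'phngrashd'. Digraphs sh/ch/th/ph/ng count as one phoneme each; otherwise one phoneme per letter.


Parsing 'phngrashd' greedily, digraphs first:
  'ph' -> digraph (1 consonant phoneme) (phonemes so far: 1)
  'ng' -> digraph (1 consonant phoneme) (phonemes so far: 2)
  'r' -> consonant phoneme (phonemes so far: 3)
  'a' -> vowel phoneme (phonemes so far: 4)
  'sh' -> digraph (1 consonant phoneme) (phonemes so far: 5)
  'd' -> consonant phoneme (phonemes so far: 6)
Total phonemes: 6

6


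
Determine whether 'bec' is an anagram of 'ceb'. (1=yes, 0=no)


Sort characters of 'bec': 'bce'
Sort characters of 'ceb': 'bce'
Sorted forms match -> they ARE anagrams
Result: 1

1


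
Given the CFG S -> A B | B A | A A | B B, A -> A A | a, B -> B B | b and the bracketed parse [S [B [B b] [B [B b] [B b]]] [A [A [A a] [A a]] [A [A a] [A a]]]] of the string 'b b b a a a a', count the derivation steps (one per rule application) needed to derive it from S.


Every bracketed nonterminal node [X ...] in the tree is produced by exactly one rule application.
Reading the tree off as a leftmost derivation:
  Step 1: S  =>  B A   (applied S -> B A)
  Step 2: B A  =>  B B A   (applied B -> B B)
  Step 3: B B A  =>  b B A   (applied B -> b)
  Step 4: b B A  =>  b B B A   (applied B -> B B)
  Step 5: b B B A  =>  b b B A   (applied B -> b)
  Step 6: b b B A  =>  b b b A   (applied B -> b)
  Step 7: b b b A  =>  b b b A A   (applied A -> A A)
  Step 8: b b b A A  =>  b b b A A A   (applied A -> A A)
  Step 9: b b b A A A  =>  b b b a A A   (applied A -> a)
  Step 10: b b b a A A  =>  b b b a a A   (applied A -> a)
  Step 11: b b b a a A  =>  b b b a a A A   (applied A -> A A)
  Step 12: b b b a a A A  =>  b b b a a a A   (applied A -> a)
  Step 13: b b b a a a A  =>  b b b a a a a   (applied A -> a)
Final yield: b b b a a a a
Total rewrite steps: 13

13


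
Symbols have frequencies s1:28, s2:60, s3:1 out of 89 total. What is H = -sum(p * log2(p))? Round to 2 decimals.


Computing entropy H = -sum(p_i * log2(p_i)):
  s1: p = 28/89 = 0.3146, -p*log2(p) = 0.5249
  s2: p = 60/89 = 0.6742, -p*log2(p) = 0.3835
  s3: p = 1/89 = 0.0112, -p*log2(p) = 0.0728
H = sum of terms = 0.9812
Rounded to 2 decimals: 0.98

0.98


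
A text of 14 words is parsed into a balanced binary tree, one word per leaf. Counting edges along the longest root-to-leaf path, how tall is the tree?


In a balanced binary tree with n leaves the deepest leaf is ceil(log2(n)) edges below the root.
log2(14) = 3.8074
ceil(3.8074) = 4
height (edges) = 4

4


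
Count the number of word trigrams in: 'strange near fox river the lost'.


Word trigrams from [6] words:
  Trigram 1: (strange near fox)
  Trigram 2: (near fox river)
  Trigram 3: (fox river the)
  Trigram 4: (river the lost)
Total word trigrams: 6 - 2 = 4

4


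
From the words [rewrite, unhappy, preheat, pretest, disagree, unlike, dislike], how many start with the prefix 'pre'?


Checking each word for prefix 'pre':
  'rewrite' -> no (count: 0)
  'unhappy' -> no (count: 0)
  'preheat' -> YES, starts with 'pre' (count: 1)
  'pretest' -> YES, starts with 'pre' (count: 2)
  'disagree' -> no (count: 2)
  'unlike' -> no (count: 2)
  'dislike' -> no (count: 2)
Total with prefix 'pre': 2

2


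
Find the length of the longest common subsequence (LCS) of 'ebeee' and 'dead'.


DP table for LCS of 'ebeee' and 'dead':
       d  e  a  d
    0  0  0  0  0
  e 0  0  1  1  1
  b 0  0  1  1  1
  e 0  0  1  1  1
  e 0  0  1  1  1
  e 0  0  1  1  1
LCS: 'e'
LCS length = 1

1


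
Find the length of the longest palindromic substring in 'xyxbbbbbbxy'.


Scanning 'xyxbbbbbbxy' for palindromic substrings.
Substring at positions 1-10: 'yxbbbbbbxy'.
Check: reverse('yxbbbbbbxy') = 'yxbbbbbbxy' -> palindrome confirmed.
Neighbouring characters ('x' / '-') break symmetry, so it cannot extend further.
No longer palindromic substring exists; longest length = 10

10


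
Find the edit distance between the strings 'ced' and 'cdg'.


Building DP table for s1='ced' (len 3) and s2='cdg' (len 3):
       c  d  g
    0  1  2  3
  c 1  0  1  2
  e 2  1  1  2
  d 3  2  1  2
Edit distance = dp[3][3] = 2

2


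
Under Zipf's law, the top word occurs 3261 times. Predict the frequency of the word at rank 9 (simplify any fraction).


Zipf's law: freq(rank) = f1 / rank
f1 = 3261, rank = 9
freq = 3261 / 9
GCD(3261, 9) = 3
Simplified: 1087/3

1087/3


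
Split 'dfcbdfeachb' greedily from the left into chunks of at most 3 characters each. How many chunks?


'dfcbdfeachb' has 11 characters.
Chunking with max size 3:
  Chunk 1: 'dfc' (positions 0-2)
  Chunk 2: 'bdf' (positions 3-5)
  Chunk 3: 'eac' (positions 6-8)
  Chunk 4: 'hb' (positions 9-10)
Total chunks: ceil(11 / 3) = 4

4


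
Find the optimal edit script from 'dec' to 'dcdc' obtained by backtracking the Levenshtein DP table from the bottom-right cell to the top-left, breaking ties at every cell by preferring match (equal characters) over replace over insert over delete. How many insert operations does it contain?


Edit distance = 2. Backtracking from cell (3, 4) with preference match > replace > insert > delete,
then listing the resulting alignment 'dec' -> 'dcdc' left to right:
  Step 1: keep 'd'
  Step 2: insert 'c' [insertion #1]
  Step 3: replace e->d
  Step 4: keep 'c'
Total insertions: 1

1


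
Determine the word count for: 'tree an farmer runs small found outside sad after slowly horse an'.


Counting words by splitting on spaces:
  Word 1: 'tree'
  Word 2: 'an'
  Word 3: 'farmer'
  Word 4: 'runs'
  Word 5: 'small'
  Word 6: 'found'
  Word 7: 'outside'
  Word 8: 'sad'
  Word 9: 'after'
  Word 10: 'slowly'
  Word 11: 'horse'
  Word 12: 'an'
Total words: 12

12


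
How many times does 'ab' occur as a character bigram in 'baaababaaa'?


Scanning 'baaababaaa' for bigram 'ab':
  Position 0: 'ba' -> no
  Position 1: 'aa' -> no
  Position 2: 'aa' -> no
  Position 3: 'ab' -> MATCH
  Position 4: 'ba' -> no
  Position 5: 'ab' -> MATCH
  Position 6: 'ba' -> no
  Position 7: 'aa' -> no
  Position 8: 'aa' -> no
Total matches: 2

2


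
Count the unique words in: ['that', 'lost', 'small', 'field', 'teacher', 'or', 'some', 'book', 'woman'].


Listing all tokens and tracking unique types:
  Token 1: 'that' -> NEW (unique so far: 1)
  Token 2: 'lost' -> NEW (unique so far: 2)
  Token 3: 'small' -> NEW (unique so far: 3)
  Token 4: 'field' -> NEW (unique so far: 4)
  Token 5: 'teacher' -> NEW (unique so far: 5)
  Token 6: 'or' -> NEW (unique so far: 6)
  Token 7: 'some' -> NEW (unique so far: 7)
  Token 8: 'book' -> NEW (unique so far: 8)
  Token 9: 'woman' -> NEW (unique so far: 9)
Unique types: ('book', 'field', 'lost', 'or', 'small', 'some', 'teacher', 'that', 'woman')
Vocabulary size: 9

9
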